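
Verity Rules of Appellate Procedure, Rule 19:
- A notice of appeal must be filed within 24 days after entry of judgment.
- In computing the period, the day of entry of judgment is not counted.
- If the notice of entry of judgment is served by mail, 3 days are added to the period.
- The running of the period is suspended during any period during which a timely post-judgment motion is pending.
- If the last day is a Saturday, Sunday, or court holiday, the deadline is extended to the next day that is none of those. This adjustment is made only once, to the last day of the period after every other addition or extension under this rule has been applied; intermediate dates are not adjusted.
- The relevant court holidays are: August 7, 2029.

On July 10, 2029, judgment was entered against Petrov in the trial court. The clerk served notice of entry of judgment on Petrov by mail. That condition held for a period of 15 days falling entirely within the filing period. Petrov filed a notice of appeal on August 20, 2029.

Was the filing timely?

24 days after July 10, 2029 is August 3, 2029.
Service was by mail, adding 3 days: August 3, 2029 + 3 days = August 6, 2029.
Tolling adds 15 days: August 6, 2029 + 15 days = August 21, 2029.
August 21, 2029 is a Tuesday and not a court holiday, so no extension applies.
The deadline is August 21, 2029; the filing on August 20, 2029 is on or before that date.

Yes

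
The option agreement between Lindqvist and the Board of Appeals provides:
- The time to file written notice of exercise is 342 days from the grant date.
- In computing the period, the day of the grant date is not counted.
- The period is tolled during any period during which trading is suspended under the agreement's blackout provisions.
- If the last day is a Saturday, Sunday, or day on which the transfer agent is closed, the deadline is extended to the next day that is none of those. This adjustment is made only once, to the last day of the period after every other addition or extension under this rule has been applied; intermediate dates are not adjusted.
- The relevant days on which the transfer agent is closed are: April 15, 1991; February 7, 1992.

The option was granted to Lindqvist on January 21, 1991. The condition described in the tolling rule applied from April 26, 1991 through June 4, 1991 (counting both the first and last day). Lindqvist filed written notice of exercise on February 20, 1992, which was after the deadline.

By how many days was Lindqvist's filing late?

342 days after January 21, 1991 is December 29, 1991.
From April 26, 1991 through June 4, 1991 inclusive is 40 days; tolling adds 40 days: December 29, 1991 + 40 days = February 7, 1992.
February 7, 1992 is a listed holiday; February 8, 1992 is Saturday; February 9, 1992 is Sunday. The next qualifying day is February 10, 1992.
The deadline is February 10, 1992; from February 10, 1992 to February 20, 1992 is 10 days.

10 days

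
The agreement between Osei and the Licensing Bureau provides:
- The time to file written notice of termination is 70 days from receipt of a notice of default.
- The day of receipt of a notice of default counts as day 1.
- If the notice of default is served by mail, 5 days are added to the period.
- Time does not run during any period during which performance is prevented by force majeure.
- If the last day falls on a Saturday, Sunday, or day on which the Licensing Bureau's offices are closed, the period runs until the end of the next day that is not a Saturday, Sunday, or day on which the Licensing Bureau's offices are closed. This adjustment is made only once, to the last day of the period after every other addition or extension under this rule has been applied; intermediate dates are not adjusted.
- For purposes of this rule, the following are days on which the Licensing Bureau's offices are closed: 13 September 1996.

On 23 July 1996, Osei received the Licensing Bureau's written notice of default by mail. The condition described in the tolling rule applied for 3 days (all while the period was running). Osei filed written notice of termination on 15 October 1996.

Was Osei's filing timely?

Counting 23 July 1996 as day 1, day 70 is September 30, 1996.
Service was by mail, adding 5 days: September 30, 1996 + 5 days = October 5, 1996.
Tolling adds 3 days: October 5, 1996 + 3 days = October 8, 1996.
October 8, 1996 is a Tuesday and not a day on which the Licensing Bureau's offices are closed, so no extension applies.
The deadline is October 8, 1996; the filing on October 15, 1996 is after that date.

No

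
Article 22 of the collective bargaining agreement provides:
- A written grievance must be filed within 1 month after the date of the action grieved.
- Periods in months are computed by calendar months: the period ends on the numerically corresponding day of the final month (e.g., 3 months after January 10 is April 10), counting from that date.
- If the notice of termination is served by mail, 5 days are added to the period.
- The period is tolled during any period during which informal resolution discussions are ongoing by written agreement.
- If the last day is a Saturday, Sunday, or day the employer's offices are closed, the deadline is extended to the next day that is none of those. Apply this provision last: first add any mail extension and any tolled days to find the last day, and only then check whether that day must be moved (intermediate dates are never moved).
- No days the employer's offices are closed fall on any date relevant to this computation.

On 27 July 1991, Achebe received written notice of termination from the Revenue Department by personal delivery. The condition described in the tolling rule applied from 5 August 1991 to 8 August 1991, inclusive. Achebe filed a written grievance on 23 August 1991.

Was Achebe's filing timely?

1 month after 27 July 1991 is August 27, 1991.
Service was not by mail, so no mail extension applies.
From August 5, 1991 through August 8, 1991 inclusive is 4 days; tolling adds 4 days: August 27, 1991 + 4 days = August 31, 1991.
August 31, 1991 is Saturday; September 1, 1991 is Sunday. The next qualifying day is September 2, 1991.
The deadline is September 2, 1991; the filing on August 23, 1991 is on or before that date.

Yes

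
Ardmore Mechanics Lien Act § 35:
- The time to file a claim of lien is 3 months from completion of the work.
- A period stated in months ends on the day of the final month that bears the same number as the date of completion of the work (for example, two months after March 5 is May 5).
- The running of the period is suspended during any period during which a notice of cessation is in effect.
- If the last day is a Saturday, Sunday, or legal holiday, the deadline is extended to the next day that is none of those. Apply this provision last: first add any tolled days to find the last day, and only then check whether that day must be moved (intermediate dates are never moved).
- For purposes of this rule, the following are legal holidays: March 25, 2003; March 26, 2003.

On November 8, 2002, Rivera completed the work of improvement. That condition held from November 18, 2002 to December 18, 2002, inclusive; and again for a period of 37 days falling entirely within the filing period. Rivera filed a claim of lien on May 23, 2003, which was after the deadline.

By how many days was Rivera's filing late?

36 days

3 months after November 8, 2002 is February 8, 2003.
From November 18, 2002 through December 18, 2002 inclusive is 31 days; tolling adds 31 days: February 8, 2003 + 31 days = March 11, 2003.
Tolling adds 37 days: March 11, 2003 + 37 days = April 17, 2003.
April 17, 2003 is a Thursday and not a legal holiday, so no extension applies.
The deadline is April 17, 2003; from April 17, 2003 to May 23, 2003 is 36 days.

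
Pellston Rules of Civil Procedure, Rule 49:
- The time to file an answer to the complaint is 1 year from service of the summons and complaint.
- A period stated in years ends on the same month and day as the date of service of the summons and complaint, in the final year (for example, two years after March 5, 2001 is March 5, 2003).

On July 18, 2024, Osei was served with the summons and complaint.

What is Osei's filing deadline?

July 18, 2025

1 year after July 18, 2024 is July 18, 2025.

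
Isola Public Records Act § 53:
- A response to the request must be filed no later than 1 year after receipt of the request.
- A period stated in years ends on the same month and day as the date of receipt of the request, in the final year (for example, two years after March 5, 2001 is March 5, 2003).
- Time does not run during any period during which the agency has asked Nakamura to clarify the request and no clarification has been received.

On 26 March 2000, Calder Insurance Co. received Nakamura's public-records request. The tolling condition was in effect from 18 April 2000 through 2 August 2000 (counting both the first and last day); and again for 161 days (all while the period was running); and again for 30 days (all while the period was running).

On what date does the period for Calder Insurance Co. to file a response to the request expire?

1 year after 26 March 2000 is March 26, 2001.
From April 18, 2000 through August 2, 2000 inclusive is 107 days; tolling adds 107 days: March 26, 2001 + 107 days = July 11, 2001.
Tolling adds 161 days: July 11, 2001 + 161 days = December 19, 2001.
Tolling adds 30 days: December 19, 2001 + 30 days = January 18, 2002.

January 18, 2002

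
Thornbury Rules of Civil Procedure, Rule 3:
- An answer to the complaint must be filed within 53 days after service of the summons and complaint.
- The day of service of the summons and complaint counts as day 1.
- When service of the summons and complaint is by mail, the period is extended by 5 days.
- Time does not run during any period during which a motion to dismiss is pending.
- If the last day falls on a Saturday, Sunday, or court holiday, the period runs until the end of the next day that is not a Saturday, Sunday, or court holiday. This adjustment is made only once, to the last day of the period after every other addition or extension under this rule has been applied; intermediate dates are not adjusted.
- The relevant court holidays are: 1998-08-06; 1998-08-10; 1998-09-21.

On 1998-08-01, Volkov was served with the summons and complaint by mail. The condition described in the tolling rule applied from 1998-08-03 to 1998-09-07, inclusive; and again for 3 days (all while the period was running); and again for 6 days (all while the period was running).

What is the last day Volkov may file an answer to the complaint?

November 11, 1998

Counting 1998-08-01 as day 1, day 53 is September 22, 1998.
Service was by mail, adding 5 days: September 22, 1998 + 5 days = September 27, 1998.
From August 3, 1998 through September 7, 1998 inclusive is 36 days; tolling adds 36 days: September 27, 1998 + 36 days = November 2, 1998.
Tolling adds 3 days: November 2, 1998 + 3 days = November 5, 1998.
Tolling adds 6 days: November 5, 1998 + 6 days = November 11, 1998.
November 11, 1998 is a Wednesday and not a court holiday, so no extension applies.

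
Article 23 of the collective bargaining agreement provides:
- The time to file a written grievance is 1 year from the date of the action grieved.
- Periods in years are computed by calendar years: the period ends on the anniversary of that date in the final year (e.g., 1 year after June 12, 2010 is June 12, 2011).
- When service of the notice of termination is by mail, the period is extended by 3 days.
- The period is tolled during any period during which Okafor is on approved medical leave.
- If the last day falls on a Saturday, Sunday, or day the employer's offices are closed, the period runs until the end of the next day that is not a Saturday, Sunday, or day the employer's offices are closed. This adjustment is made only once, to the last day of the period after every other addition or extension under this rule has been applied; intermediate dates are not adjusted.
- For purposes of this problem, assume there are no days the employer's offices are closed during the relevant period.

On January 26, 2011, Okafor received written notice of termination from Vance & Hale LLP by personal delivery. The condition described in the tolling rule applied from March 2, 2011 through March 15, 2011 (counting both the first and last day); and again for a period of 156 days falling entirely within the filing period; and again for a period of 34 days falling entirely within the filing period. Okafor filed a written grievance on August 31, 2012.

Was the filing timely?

1 year after January 26, 2011 is January 26, 2012.
Service was not by mail, so no mail extension applies.
From March 2, 2011 through March 15, 2011 inclusive is 14 days; tolling adds 14 days: January 26, 2012 + 14 days = February 9, 2012.
Tolling adds 156 days: February 9, 2012 + 156 days = July 14, 2012.
Tolling adds 34 days: July 14, 2012 + 34 days = August 17, 2012.
August 17, 2012 is a Friday and not a day the employer's offices are closed, so no extension applies.
The deadline is August 17, 2012; the filing on August 31, 2012 is after that date.

No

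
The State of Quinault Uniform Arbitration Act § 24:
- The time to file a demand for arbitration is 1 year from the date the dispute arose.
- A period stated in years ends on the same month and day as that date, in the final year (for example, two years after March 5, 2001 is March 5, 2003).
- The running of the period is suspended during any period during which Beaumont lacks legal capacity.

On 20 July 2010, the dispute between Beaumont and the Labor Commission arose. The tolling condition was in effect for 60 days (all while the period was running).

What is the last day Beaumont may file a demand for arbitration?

1 year after 20 July 2010 is July 20, 2011.
Tolling adds 60 days: July 20, 2011 + 60 days = September 18, 2011.

September 18, 2011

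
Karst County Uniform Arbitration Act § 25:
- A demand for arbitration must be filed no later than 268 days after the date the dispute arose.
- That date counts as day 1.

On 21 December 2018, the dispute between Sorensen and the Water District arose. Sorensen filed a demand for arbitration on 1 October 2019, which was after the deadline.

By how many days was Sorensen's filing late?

Counting 21 December 2018 as day 1, day 268 is September 14, 2019.
The deadline is September 14, 2019; from September 14, 2019 to October 1, 2019 is 17 days.

17 days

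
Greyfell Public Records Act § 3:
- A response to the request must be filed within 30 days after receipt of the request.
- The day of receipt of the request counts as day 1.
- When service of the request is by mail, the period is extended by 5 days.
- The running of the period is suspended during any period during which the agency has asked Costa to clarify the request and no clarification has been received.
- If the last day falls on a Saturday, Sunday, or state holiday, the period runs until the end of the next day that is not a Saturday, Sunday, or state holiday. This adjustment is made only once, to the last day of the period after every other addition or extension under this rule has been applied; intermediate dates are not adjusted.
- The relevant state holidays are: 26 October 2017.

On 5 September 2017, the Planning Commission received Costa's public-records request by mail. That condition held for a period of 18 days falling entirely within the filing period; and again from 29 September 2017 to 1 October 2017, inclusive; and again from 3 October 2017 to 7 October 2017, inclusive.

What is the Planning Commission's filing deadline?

November 6, 2017

Counting 5 September 2017 as day 1, day 30 is October 4, 2017.
Service was by mail, adding 5 days: October 4, 2017 + 5 days = October 9, 2017.
Tolling adds 18 days: October 9, 2017 + 18 days = October 27, 2017.
From September 29, 2017 through October 1, 2017 inclusive is 3 days; tolling adds 3 days: October 27, 2017 + 3 days = October 30, 2017.
From October 3, 2017 through October 7, 2017 inclusive is 5 days; tolling adds 5 days: October 30, 2017 + 5 days = November 4, 2017.
November 4, 2017 is Saturday; November 5, 2017 is Sunday. The next qualifying day is November 6, 2017.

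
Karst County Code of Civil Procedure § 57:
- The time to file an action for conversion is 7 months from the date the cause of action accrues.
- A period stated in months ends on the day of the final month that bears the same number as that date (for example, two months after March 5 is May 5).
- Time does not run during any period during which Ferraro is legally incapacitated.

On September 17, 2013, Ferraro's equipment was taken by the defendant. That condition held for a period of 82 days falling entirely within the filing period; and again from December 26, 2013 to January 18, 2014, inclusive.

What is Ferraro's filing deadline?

August 1, 2014

7 months after September 17, 2013 is April 17, 2014.
Tolling adds 82 days: April 17, 2014 + 82 days = July 8, 2014.
From December 26, 2013 through January 18, 2014 inclusive is 24 days; tolling adds 24 days: July 8, 2014 + 24 days = August 1, 2014.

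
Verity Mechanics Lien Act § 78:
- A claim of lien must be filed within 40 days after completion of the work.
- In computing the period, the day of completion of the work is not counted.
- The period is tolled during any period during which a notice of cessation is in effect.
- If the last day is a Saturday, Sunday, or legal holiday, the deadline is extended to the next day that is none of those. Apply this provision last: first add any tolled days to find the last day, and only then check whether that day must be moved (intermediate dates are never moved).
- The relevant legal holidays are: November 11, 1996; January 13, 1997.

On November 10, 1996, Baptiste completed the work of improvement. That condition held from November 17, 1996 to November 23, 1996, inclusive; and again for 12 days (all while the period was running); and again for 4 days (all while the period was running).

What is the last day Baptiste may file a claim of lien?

January 14, 1997

40 days after November 10, 1996 is December 20, 1996.
From November 17, 1996 through November 23, 1996 inclusive is 7 days; tolling adds 7 days: December 20, 1996 + 7 days = December 27, 1996.
Tolling adds 12 days: December 27, 1996 + 12 days = January 8, 1997.
Tolling adds 4 days: January 8, 1997 + 4 days = January 12, 1997.
January 12, 1997 is Sunday; January 13, 1997 is a listed holiday. The next qualifying day is January 14, 1997.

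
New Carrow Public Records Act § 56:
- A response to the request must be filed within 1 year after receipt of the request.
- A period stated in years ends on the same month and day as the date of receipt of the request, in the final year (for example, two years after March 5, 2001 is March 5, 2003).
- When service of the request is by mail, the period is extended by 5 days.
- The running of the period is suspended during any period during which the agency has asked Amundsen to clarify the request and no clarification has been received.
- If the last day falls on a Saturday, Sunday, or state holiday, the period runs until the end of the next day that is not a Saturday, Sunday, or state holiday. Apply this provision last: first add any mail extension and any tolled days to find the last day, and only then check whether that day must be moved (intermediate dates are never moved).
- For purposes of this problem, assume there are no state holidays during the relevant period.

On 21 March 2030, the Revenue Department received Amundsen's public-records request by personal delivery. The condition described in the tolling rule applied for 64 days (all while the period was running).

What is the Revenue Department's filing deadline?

May 26, 2031

1 year after 21 March 2030 is March 21, 2031.
Service was not by mail, so no mail extension applies.
Tolling adds 64 days: March 21, 2031 + 64 days = May 24, 2031.
May 24, 2031 is Saturday; May 25, 2031 is Sunday. The next qualifying day is May 26, 2031.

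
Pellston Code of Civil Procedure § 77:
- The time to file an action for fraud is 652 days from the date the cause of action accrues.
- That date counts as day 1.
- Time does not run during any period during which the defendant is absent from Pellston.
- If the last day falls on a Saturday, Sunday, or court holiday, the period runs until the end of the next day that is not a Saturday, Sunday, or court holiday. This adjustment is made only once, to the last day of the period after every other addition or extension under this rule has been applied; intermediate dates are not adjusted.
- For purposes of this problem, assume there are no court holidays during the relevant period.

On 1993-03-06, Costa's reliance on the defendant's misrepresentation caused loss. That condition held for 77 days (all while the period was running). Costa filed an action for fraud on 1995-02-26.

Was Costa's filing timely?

Yes

Counting 1993-03-06 as day 1, day 652 is December 17, 1994.
Tolling adds 77 days: December 17, 1994 + 77 days = March 4, 1995.
March 4, 1995 is Saturday; March 5, 1995 is Sunday. The next qualifying day is March 6, 1995.
The deadline is March 6, 1995; the filing on February 26, 1995 is on or before that date.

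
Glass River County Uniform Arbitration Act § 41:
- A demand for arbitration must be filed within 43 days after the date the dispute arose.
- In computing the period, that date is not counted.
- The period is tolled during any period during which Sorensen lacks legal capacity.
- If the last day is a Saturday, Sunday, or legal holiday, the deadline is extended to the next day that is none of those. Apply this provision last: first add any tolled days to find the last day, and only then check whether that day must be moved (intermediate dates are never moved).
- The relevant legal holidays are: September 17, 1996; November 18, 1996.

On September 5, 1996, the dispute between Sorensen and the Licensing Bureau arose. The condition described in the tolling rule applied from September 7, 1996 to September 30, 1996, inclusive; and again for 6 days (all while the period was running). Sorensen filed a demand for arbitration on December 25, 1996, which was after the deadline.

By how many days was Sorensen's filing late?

36 days

43 days after September 5, 1996 is October 18, 1996.
From September 7, 1996 through September 30, 1996 inclusive is 24 days; tolling adds 24 days: October 18, 1996 + 24 days = November 11, 1996.
Tolling adds 6 days: November 11, 1996 + 6 days = November 17, 1996.
November 17, 1996 is Sunday; November 18, 1996 is a listed holiday. The next qualifying day is November 19, 1996.
The deadline is November 19, 1996; from November 19, 1996 to December 25, 1996 is 36 days.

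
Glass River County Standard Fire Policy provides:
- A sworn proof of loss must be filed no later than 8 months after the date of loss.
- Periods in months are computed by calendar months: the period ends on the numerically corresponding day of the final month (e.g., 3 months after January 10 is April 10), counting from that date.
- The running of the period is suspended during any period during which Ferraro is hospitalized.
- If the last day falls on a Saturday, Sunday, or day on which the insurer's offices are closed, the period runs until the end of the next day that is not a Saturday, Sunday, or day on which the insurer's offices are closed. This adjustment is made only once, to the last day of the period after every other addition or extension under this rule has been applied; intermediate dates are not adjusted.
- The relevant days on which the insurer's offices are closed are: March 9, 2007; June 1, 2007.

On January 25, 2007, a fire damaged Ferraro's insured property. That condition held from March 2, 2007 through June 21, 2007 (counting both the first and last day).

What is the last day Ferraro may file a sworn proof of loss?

January 15, 2008

8 months after January 25, 2007 is September 25, 2007.
From March 2, 2007 through June 21, 2007 inclusive is 112 days; tolling adds 112 days: September 25, 2007 + 112 days = January 15, 2008.
January 15, 2008 is a Tuesday and not a day on which the insurer's offices are closed, so no extension applies.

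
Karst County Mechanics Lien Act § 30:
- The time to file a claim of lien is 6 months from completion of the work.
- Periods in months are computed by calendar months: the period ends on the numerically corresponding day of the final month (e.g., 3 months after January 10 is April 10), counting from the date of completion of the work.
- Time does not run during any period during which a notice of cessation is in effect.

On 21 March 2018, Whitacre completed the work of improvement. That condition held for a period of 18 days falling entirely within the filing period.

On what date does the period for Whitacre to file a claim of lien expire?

6 months after 21 March 2018 is September 21, 2018.
Tolling adds 18 days: September 21, 2018 + 18 days = October 9, 2018.

October 9, 2018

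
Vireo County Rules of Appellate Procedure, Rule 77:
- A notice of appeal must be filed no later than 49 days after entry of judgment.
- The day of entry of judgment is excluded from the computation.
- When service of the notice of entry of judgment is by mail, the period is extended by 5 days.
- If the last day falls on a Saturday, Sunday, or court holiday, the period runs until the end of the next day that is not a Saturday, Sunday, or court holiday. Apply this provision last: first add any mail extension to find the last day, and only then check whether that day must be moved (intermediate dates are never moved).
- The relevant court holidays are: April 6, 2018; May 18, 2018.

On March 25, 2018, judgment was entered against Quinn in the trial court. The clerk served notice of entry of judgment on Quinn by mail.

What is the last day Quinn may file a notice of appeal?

49 days after March 25, 2018 is May 13, 2018.
Service was by mail, adding 5 days: May 13, 2018 + 5 days = May 18, 2018.
May 18, 2018 is a listed holiday; May 19, 2018 is Saturday; May 20, 2018 is Sunday. The next qualifying day is May 21, 2018.

May 21, 2018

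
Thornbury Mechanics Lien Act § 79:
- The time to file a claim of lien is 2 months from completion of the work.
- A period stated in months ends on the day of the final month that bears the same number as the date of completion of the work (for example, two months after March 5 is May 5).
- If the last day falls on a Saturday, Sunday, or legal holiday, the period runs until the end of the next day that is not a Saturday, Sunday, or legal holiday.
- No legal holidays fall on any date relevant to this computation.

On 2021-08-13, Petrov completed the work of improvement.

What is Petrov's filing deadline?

2 months after 2021-08-13 is October 13, 2021.
October 13, 2021 is a Wednesday and not a legal holiday, so no extension applies.

October 13, 2021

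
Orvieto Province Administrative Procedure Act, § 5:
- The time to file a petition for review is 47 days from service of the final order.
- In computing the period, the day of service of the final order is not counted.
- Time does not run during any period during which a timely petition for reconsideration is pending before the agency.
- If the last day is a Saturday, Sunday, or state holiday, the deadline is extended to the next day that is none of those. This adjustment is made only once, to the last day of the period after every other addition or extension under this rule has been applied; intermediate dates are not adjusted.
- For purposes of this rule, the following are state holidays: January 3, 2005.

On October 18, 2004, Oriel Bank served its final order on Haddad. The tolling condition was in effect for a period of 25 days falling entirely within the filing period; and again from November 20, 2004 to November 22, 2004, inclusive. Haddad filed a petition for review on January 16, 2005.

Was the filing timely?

No

47 days after October 18, 2004 is December 4, 2004.
Tolling adds 25 days: December 4, 2004 + 25 days = December 29, 2004.
From November 20, 2004 through November 22, 2004 inclusive is 3 days; tolling adds 3 days: December 29, 2004 + 3 days = January 1, 2005.
January 1, 2005 is Saturday; January 2, 2005 is Sunday; January 3, 2005 is a listed holiday. The next qualifying day is January 4, 2005.
The deadline is January 4, 2005; the filing on January 16, 2005 is after that date.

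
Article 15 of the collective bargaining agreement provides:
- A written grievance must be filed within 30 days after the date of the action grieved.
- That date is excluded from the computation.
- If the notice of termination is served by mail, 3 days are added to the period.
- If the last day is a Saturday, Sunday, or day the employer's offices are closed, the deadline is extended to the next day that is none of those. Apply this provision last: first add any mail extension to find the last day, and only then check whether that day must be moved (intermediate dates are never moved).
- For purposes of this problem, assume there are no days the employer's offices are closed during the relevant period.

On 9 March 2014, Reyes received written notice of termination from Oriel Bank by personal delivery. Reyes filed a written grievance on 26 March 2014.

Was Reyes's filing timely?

Yes

30 days after 9 March 2014 is April 8, 2014.
Service was not by mail, so no mail extension applies.
April 8, 2014 is a Tuesday and not a day the employer's offices are closed, so no extension applies.
The deadline is April 8, 2014; the filing on March 26, 2014 is on or before that date.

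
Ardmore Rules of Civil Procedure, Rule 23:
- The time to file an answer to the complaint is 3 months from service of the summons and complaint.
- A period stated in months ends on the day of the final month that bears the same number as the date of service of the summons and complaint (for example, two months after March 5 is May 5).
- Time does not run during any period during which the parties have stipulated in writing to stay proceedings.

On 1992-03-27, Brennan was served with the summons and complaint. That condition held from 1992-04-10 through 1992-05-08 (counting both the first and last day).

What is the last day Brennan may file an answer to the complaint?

July 26, 1992

3 months after 1992-03-27 is June 27, 1992.
From April 10, 1992 through May 8, 1992 inclusive is 29 days; tolling adds 29 days: June 27, 1992 + 29 days = July 26, 1992.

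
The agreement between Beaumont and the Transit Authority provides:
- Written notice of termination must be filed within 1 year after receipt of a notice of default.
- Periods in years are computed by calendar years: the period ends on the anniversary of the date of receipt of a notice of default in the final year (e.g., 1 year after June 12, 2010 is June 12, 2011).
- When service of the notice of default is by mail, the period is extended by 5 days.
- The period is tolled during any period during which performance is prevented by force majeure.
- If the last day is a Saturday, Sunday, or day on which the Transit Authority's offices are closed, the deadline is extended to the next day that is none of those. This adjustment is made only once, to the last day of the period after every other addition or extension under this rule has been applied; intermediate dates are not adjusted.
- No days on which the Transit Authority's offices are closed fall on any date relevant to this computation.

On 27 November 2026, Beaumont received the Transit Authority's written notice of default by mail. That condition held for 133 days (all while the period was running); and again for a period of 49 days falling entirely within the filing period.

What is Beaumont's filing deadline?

1 year after 27 November 2026 is November 27, 2027.
Service was by mail, adding 5 days: November 27, 2027 + 5 days = December 2, 2027.
Tolling adds 133 days: December 2, 2027 + 133 days = April 13, 2028.
Tolling adds 49 days: April 13, 2028 + 49 days = June 1, 2028.
June 1, 2028 is a Thursday and not a day on which the Transit Authority's offices are closed, so no extension applies.

June 1, 2028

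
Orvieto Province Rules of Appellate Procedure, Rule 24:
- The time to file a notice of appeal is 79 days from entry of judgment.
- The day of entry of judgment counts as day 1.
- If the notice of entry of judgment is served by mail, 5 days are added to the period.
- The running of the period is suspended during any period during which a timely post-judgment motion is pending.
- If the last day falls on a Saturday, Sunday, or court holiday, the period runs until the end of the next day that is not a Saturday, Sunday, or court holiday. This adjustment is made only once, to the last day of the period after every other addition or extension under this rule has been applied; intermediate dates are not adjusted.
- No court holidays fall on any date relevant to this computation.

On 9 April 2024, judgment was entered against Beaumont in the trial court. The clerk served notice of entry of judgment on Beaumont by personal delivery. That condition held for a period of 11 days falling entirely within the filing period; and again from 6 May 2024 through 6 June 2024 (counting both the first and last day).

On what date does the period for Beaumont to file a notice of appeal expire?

August 8, 2024

Counting 9 April 2024 as day 1, day 79 is June 26, 2024.
Service was not by mail, so no mail extension applies.
Tolling adds 11 days: June 26, 2024 + 11 days = July 7, 2024.
From May 6, 2024 through June 6, 2024 inclusive is 32 days; tolling adds 32 days: July 7, 2024 + 32 days = August 8, 2024.
August 8, 2024 is a Thursday and not a court holiday, so no extension applies.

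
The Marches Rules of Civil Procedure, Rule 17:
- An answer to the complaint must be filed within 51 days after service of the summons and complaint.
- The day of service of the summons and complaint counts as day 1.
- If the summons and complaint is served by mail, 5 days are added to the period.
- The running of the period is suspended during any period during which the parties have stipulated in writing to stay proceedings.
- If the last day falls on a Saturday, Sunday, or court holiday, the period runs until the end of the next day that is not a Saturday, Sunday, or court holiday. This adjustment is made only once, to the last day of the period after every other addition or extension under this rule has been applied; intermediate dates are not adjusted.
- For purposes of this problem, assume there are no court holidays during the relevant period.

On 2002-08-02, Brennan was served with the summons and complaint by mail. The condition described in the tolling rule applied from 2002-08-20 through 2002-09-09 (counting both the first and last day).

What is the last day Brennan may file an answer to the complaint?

Counting 2002-08-02 as day 1, day 51 is September 21, 2002.
Service was by mail, adding 5 days: September 21, 2002 + 5 days = September 26, 2002.
From August 20, 2002 through September 9, 2002 inclusive is 21 days; tolling adds 21 days: September 26, 2002 + 21 days = October 17, 2002.
October 17, 2002 is a Thursday and not a court holiday, so no extension applies.

October 17, 2002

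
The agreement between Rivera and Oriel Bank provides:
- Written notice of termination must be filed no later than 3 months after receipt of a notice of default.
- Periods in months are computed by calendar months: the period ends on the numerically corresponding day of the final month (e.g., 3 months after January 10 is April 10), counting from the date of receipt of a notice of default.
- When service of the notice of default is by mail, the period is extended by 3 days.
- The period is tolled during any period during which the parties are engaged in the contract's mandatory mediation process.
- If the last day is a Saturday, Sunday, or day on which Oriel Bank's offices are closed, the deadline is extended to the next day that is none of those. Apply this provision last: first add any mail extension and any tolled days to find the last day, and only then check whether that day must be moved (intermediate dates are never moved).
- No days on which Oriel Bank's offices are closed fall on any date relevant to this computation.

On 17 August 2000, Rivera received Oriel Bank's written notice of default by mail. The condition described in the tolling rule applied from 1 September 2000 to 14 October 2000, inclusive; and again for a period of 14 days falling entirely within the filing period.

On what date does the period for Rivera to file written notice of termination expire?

January 17, 2001

3 months after 17 August 2000 is November 17, 2000.
Service was by mail, adding 3 days: November 17, 2000 + 3 days = November 20, 2000.
From September 1, 2000 through October 14, 2000 inclusive is 44 days; tolling adds 44 days: November 20, 2000 + 44 days = January 3, 2001.
Tolling adds 14 days: January 3, 2001 + 14 days = January 17, 2001.
January 17, 2001 is a Wednesday and not a day on which Oriel Bank's offices are closed, so no extension applies.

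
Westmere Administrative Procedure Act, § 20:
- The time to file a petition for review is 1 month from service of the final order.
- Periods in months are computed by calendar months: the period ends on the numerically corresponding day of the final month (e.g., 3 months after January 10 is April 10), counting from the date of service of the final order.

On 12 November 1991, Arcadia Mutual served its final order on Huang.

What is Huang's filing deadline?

1 month after 12 November 1991 is December 12, 1991.

December 12, 1991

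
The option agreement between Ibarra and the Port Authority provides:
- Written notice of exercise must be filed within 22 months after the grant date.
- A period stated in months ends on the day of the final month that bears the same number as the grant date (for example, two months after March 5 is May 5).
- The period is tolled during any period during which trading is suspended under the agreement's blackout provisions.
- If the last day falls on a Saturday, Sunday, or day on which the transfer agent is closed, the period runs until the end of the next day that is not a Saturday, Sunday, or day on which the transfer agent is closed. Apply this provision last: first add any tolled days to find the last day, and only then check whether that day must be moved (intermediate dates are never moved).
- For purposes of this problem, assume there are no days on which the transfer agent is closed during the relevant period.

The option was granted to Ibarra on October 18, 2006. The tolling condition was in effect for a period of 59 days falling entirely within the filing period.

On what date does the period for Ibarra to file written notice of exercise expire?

22 months after October 18, 2006 is August 18, 2008.
Tolling adds 59 days: August 18, 2008 + 59 days = October 16, 2008.
October 16, 2008 is a Thursday and not a day on which the transfer agent is closed, so no extension applies.

October 16, 2008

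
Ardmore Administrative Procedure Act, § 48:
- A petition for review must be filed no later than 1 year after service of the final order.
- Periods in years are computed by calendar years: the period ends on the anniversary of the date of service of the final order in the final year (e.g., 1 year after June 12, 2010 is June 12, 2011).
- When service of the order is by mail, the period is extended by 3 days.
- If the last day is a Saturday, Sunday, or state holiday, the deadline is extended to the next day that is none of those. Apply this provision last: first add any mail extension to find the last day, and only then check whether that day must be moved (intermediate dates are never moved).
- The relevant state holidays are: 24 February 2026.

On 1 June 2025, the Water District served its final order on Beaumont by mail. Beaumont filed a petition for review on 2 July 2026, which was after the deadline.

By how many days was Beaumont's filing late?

1 year after 1 June 2025 is June 1, 2026.
Service was by mail, adding 3 days: June 1, 2026 + 3 days = June 4, 2026.
June 4, 2026 is a Thursday and not a state holiday, so no extension applies.
The deadline is June 4, 2026; from June 4, 2026 to July 2, 2026 is 28 days.

28 days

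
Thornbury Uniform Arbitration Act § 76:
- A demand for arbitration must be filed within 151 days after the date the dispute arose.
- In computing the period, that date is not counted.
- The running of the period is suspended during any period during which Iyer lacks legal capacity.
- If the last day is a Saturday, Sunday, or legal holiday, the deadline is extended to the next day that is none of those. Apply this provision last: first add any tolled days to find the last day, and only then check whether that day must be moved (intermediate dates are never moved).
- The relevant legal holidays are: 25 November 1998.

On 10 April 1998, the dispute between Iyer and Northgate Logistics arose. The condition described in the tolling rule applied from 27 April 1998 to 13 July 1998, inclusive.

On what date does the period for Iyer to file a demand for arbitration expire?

151 days after 10 April 1998 is September 8, 1998.
From April 27, 1998 through July 13, 1998 inclusive is 78 days; tolling adds 78 days: September 8, 1998 + 78 days = November 25, 1998.
November 25, 1998 is a listed holiday. The next qualifying day is November 26, 1998.

November 26, 1998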